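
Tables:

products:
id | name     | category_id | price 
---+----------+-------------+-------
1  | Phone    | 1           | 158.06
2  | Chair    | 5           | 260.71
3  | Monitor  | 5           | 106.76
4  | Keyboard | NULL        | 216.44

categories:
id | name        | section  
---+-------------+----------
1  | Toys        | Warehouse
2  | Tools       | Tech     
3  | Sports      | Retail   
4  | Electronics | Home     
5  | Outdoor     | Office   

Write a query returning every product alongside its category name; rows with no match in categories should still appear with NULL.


LEFT JOIN keeps every row from products (the left table); where category_id has no match in categories, the category columns become NULL. Walk through each product:
  - product 1 (Phone): category_id=1 -> matches Toys
  - product 2 (Chair): category_id=5 -> matches Outdoor
  - product 3 (Monitor): category_id=5 -> matches Outdoor
  - product 4 (Keyboard): category_id=NULL, no match -> kept with NULL
All 4 rows appear; 1 has NULL category.

SQL:
SELECT a.name, b.name AS category
FROM products a
LEFT JOIN categories b ON a.category_id = b.id

Result:
name     | category
---------+---------
Phone    | Toys    
Chair    | Outdoor 
Monitor  | Outdoor 
Keyboard | NULL    


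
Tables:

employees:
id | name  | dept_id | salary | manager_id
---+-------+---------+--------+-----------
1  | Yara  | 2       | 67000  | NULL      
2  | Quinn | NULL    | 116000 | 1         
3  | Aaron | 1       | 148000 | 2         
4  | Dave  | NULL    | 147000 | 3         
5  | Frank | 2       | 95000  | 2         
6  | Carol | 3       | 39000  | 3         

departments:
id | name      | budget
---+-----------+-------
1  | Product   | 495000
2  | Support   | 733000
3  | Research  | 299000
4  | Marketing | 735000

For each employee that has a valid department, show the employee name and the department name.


INNER JOIN keeps only employees rows whose dept_id matches an id in departments. Walk through each employee:
  - employee 1 (Yara): dept_id=2 -> matches Support
  - employee 2 (Quinn): dept_id=NULL, no match -> dropped
  - employee 3 (Aaron): dept_id=1 -> matches Product
  - employee 4 (Dave): dept_id=NULL, no match -> dropped
  - employee 5 (Frank): dept_id=2 -> matches Support
  - employee 6 (Carol): dept_id=3 -> matches Research
So 2 of 6 rows are dropped.

SQL:
SELECT a.name, b.name AS department
FROM employees a
INNER JOIN departments b ON a.dept_id = b.id

Result:
name  | department
------+-----------
Yara  | Support   
Aaron | Product   
Frank | Support   
Carol | Research  


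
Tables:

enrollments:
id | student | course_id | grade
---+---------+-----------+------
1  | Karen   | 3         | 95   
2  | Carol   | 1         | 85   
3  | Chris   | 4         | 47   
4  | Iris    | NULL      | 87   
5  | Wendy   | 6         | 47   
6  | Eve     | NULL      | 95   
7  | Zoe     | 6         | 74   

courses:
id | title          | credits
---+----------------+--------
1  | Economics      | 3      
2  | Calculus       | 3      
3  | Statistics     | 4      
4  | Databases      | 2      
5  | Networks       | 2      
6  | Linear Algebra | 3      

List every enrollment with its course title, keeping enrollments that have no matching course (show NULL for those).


LEFT JOIN keeps every row from enrollments (the left table); where course_id has no match in courses, the course columns become NULL. Walk through each enrollment:
  - enrollment 1 (Karen): course_id=3 -> matches Statistics
  - enrollment 2 (Carol): course_id=1 -> matches Economics
  - enrollment 3 (Chris): course_id=4 -> matches Databases
  - enrollment 4 (Iris): course_id=NULL, no match -> kept with NULL
  - enrollment 5 (Wendy): course_id=6 -> matches Linear Algebra
  - enrollment 6 (Eve): course_id=NULL, no match -> kept with NULL
  - enrollment 7 (Zoe): course_id=6 -> matches Linear Algebra
All 7 rows appear; 2 have NULL course.

SQL:
SELECT a.student, b.title AS course
FROM enrollments a
LEFT JOIN courses b ON a.course_id = b.id

Result:
student | course        
--------+---------------
Karen   | Statistics    
Carol   | Economics     
Chris   | Databases     
Iris    | NULL          
Wendy   | Linear Algebra
Eve     | NULL          
Zoe     | Linear Algebra


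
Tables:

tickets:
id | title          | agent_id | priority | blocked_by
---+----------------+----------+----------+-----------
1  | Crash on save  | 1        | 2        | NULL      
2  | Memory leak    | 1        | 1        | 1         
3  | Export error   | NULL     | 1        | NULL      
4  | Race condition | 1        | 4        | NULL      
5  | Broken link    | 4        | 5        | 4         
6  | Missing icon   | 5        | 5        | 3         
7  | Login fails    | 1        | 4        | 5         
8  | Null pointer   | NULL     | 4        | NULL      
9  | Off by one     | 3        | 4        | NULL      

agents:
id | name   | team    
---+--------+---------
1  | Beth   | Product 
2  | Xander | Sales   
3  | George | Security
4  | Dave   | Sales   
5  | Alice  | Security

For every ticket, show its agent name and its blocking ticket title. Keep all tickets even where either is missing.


Two LEFT JOINs from the same base table tickets: one to agents via agent_id, one to tickets itself via blocked_by. Both are LEFT so every ticket is preserved.
Match against agents:
  - ticket 1 (Crash on save): agent_id=1 -> matches Beth
  - ticket 2 (Memory leak): agent_id=1 -> matches Beth
  - ticket 3 (Export error): agent_id=NULL, no match -> kept with NULL
  - ticket 4 (Race condition): agent_id=1 -> matches Beth
  - ticket 5 (Broken link): agent_id=4 -> matches Dave
  - ticket 6 (Missing icon): agent_id=5 -> matches Alice
  - ticket 7 (Login fails): agent_id=1 -> matches Beth
  - ticket 8 (Null pointer): agent_id=NULL, no match -> kept with NULL
  - ticket 9 (Off by one): agent_id=3 -> matches George
Match against tickets (self):
  - ticket 1 (Crash on save): blocked_by=NULL -> NULL
  - ticket 2 (Memory leak): blocked_by=1 -> Crash on save
  - ticket 3 (Export error): blocked_by=NULL -> NULL
  - ticket 4 (Race condition): blocked_by=NULL -> NULL
  - ticket 5 (Broken link): blocked_by=4 -> Race condition
  - ticket 6 (Missing icon): blocked_by=3 -> Export error
  - ticket 7 (Login fails): blocked_by=5 -> Broken link
  - ticket 8 (Null pointer): blocked_by=NULL -> NULL
  - ticket 9 (Off by one): blocked_by=NULL -> NULL

SQL:
SELECT a.title, b.name AS agent, c.title AS blocked_by
FROM tickets a
LEFT JOIN agents b ON a.agent_id = b.id
LEFT JOIN tickets c ON a.blocked_by = c.id

Result:
title          | agent  | blocked_by    
---------------+--------+---------------
Crash on save  | Beth   | NULL          
Memory leak    | Beth   | Crash on save 
Export error   | NULL   | NULL          
Race condition | Beth   | NULL          
Broken link    | Dave   | Race condition
Missing icon   | Alice  | Export error  
Login fails    | Beth   | Broken link   
Null pointer   | NULL   | NULL          
Off by one     | George | NULL          


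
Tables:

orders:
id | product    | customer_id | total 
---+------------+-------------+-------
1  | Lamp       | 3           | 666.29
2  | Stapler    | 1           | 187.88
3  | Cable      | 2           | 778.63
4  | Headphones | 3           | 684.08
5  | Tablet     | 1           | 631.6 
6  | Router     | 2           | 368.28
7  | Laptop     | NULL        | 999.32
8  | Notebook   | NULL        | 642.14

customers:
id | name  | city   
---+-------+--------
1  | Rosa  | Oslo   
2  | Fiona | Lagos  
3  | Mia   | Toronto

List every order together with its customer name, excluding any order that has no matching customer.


INNER JOIN keeps only orders rows whose customer_id matches an id in customers. Walk through each order:
  - order 1 (Lamp): customer_id=3 -> matches Mia
  - order 2 (Stapler): customer_id=1 -> matches Rosa
  - order 3 (Cable): customer_id=2 -> matches Fiona
  - order 4 (Headphones): customer_id=3 -> matches Mia
  - order 5 (Tablet): customer_id=1 -> matches Rosa
  - order 6 (Router): customer_id=2 -> matches Fiona
  - order 7 (Laptop): customer_id=NULL, no match -> dropped
  - order 8 (Notebook): customer_id=NULL, no match -> dropped
So 2 of 8 rows are dropped.

SQL:
SELECT a.product, b.name AS customer
FROM orders a
INNER JOIN customers b ON a.customer_id = b.id

Result:
product    | customer
-----------+---------
Lamp       | Mia     
Stapler    | Rosa    
Cable      | Fiona   
Headphones | Mia     
Tablet     | Rosa    
Router     | Fiona   


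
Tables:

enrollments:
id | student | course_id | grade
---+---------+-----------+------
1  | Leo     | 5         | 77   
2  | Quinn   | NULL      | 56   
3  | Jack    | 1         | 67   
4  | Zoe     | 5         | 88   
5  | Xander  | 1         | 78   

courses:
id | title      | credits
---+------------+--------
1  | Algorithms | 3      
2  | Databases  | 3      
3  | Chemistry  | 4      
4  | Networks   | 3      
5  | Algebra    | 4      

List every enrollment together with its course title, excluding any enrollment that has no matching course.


INNER JOIN keeps only enrollments rows whose course_id matches an id in courses. Walk through each enrollment:
  - enrollment 1 (Leo): course_id=5 -> matches Algebra
  - enrollment 2 (Quinn): course_id=NULL, no match -> dropped
  - enrollment 3 (Jack): course_id=1 -> matches Algorithms
  - enrollment 4 (Zoe): course_id=5 -> matches Algebra
  - enrollment 5 (Xander): course_id=1 -> matches Algorithms
So 1 of 5 rows is dropped.

SQL:
SELECT a.student, b.title AS course
FROM enrollments a
INNER JOIN courses b ON a.course_id = b.id

Result:
student | course    
--------+-----------
Leo     | Algebra   
Jack    | Algorithms
Zoe     | Algebra   
Xander  | Algorithms


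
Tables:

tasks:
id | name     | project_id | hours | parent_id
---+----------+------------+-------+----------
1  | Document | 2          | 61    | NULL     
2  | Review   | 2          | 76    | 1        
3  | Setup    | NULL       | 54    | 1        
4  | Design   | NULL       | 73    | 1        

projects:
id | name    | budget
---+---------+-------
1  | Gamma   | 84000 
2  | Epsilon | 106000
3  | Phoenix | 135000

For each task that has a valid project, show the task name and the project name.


INNER JOIN keeps only tasks rows whose project_id matches an id in projects. Walk through each task:
  - task 1 (Document): project_id=2 -> matches Epsilon
  - task 2 (Review): project_id=2 -> matches Epsilon
  - task 3 (Setup): project_id=NULL, no match -> dropped
  - task 4 (Design): project_id=NULL, no match -> dropped
So 2 of 4 rows are dropped.

SQL:
SELECT a.name, b.name AS project
FROM tasks a
INNER JOIN projects b ON a.project_id = b.id

Result:
name     | project
---------+--------
Document | Epsilon
Review   | Epsilon


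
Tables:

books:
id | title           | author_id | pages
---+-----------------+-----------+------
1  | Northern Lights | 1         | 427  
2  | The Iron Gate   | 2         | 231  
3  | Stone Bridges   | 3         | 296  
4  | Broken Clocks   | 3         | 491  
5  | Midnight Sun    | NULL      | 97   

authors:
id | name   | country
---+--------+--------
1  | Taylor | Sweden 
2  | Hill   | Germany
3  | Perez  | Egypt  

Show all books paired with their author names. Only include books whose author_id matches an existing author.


INNER JOIN keeps only books rows whose author_id matches an id in authors. Walk through each book:
  - book 1 (Northern Lights): author_id=1 -> matches Taylor
  - book 2 (The Iron Gate): author_id=2 -> matches Hill
  - book 3 (Stone Bridges): author_id=3 -> matches Perez
  - book 4 (Broken Clocks): author_id=3 -> matches Perez
  - book 5 (Midnight Sun): author_id=NULL, no match -> dropped
So 1 of 5 rows is dropped.

SQL:
SELECT a.title, b.name AS author
FROM books a
INNER JOIN authors b ON a.author_id = b.id

Result:
title           | author
----------------+-------
Northern Lights | Taylor
The Iron Gate   | Hill  
Stone Bridges   | Perez 
Broken Clocks   | Perez 


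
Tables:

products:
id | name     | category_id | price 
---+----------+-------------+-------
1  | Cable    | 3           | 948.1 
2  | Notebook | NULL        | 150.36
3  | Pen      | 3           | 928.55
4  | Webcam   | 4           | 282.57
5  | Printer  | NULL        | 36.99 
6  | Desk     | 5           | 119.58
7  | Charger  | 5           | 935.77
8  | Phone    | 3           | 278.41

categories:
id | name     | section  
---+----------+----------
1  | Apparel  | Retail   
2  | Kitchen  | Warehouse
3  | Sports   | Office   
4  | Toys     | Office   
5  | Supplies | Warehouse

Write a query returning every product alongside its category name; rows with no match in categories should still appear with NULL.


LEFT JOIN keeps every row from products (the left table); where category_id has no match in categories, the category columns become NULL. Walk through each product:
  - product 1 (Cable): category_id=3 -> matches Sports
  - product 2 (Notebook): category_id=NULL, no match -> kept with NULL
  - product 3 (Pen): category_id=3 -> matches Sports
  - product 4 (Webcam): category_id=4 -> matches Toys
  - product 5 (Printer): category_id=NULL, no match -> kept with NULL
  - product 6 (Desk): category_id=5 -> matches Supplies
  - product 7 (Charger): category_id=5 -> matches Supplies
  - product 8 (Phone): category_id=3 -> matches Sports
All 8 rows appear; 2 have NULL category.

SQL:
SELECT a.name, b.name AS category
FROM products a
LEFT JOIN categories b ON a.category_id = b.id

Result:
name     | category
---------+---------
Cable    | Sports  
Notebook | NULL    
Pen      | Sports  
Webcam   | Toys    
Printer  | NULL    
Desk     | Supplies
Charger  | Supplies
Phone    | Sports  


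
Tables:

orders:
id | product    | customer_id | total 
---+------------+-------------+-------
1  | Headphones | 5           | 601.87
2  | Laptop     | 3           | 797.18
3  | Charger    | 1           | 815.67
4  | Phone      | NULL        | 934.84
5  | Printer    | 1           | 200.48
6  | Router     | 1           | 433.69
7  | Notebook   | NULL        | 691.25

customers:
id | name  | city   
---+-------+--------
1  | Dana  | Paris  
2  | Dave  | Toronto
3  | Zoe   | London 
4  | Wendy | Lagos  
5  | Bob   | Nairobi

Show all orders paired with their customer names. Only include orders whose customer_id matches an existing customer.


INNER JOIN keeps only orders rows whose customer_id matches an id in customers. Walk through each order:
  - order 1 (Headphones): customer_id=5 -> matches Bob
  - order 2 (Laptop): customer_id=3 -> matches Zoe
  - order 3 (Charger): customer_id=1 -> matches Dana
  - order 4 (Phone): customer_id=NULL, no match -> dropped
  - order 5 (Printer): customer_id=1 -> matches Dana
  - order 6 (Router): customer_id=1 -> matches Dana
  - order 7 (Notebook): customer_id=NULL, no match -> dropped
So 2 of 7 rows are dropped.

SQL:
SELECT a.product, b.name AS customer
FROM orders a
INNER JOIN customers b ON a.customer_id = b.id

Result:
product    | customer
-----------+---------
Headphones | Bob     
Laptop     | Zoe     
Charger    | Dana    
Printer    | Dana    
Router     | Dana    


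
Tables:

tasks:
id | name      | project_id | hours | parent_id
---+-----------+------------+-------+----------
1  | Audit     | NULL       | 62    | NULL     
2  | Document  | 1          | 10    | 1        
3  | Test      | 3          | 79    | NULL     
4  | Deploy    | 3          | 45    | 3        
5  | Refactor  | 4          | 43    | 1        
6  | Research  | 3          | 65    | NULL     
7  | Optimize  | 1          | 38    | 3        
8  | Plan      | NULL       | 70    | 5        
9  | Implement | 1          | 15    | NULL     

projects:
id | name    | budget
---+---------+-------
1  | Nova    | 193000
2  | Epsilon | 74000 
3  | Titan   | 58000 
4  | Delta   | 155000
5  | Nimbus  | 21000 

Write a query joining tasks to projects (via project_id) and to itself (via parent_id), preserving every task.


Two LEFT JOINs from the same base table tasks: one to projects via project_id, one to tasks itself via parent_id. Both are LEFT so every task is preserved.
Match against projects:
  - task 1 (Audit): project_id=NULL, no match -> kept with NULL
  - task 2 (Document): project_id=1 -> matches Nova
  - task 3 (Test): project_id=3 -> matches Titan
  - task 4 (Deploy): project_id=3 -> matches Titan
  - task 5 (Refactor): project_id=4 -> matches Delta
  - task 6 (Research): project_id=3 -> matches Titan
  - task 7 (Optimize): project_id=1 -> matches Nova
  - task 8 (Plan): project_id=NULL, no match -> kept with NULL
  - task 9 (Implement): project_id=1 -> matches Nova
Match against tasks (self):
  - task 1 (Audit): parent_id=NULL -> NULL
  - task 2 (Document): parent_id=1 -> Audit
  - task 3 (Test): parent_id=NULL -> NULL
  - task 4 (Deploy): parent_id=3 -> Test
  - task 5 (Refactor): parent_id=1 -> Audit
  - task 6 (Research): parent_id=NULL -> NULL
  - task 7 (Optimize): parent_id=3 -> Test
  - task 8 (Plan): parent_id=5 -> Refactor
  - task 9 (Implement): parent_id=NULL -> NULL

SQL:
SELECT a.name, b.name AS project, c.name AS parent
FROM tasks a
LEFT JOIN projects b ON a.project_id = b.id
LEFT JOIN tasks c ON a.parent_id = c.id

Result:
name      | project | parent  
----------+---------+---------
Audit     | NULL    | NULL    
Document  | Nova    | Audit   
Test      | Titan   | NULL    
Deploy    | Titan   | Test    
Refactor  | Delta   | Audit   
Research  | Titan   | NULL    
Optimize  | Nova    | Test    
Plan      | NULL    | Refactor
Implement | Nova    | NULL    


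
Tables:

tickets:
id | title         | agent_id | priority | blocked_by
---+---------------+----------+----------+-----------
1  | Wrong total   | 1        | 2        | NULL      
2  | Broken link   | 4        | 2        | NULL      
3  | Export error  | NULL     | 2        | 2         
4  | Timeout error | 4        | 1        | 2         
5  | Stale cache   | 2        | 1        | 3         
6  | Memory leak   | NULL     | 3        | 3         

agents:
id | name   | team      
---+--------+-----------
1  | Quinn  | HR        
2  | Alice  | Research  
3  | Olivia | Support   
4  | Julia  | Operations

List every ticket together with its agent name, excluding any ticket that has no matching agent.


INNER JOIN keeps only tickets rows whose agent_id matches an id in agents. Walk through each ticket:
  - ticket 1 (Wrong total): agent_id=1 -> matches Quinn
  - ticket 2 (Broken link): agent_id=4 -> matches Julia
  - ticket 3 (Export error): agent_id=NULL, no match -> dropped
  - ticket 4 (Timeout error): agent_id=4 -> matches Julia
  - ticket 5 (Stale cache): agent_id=2 -> matches Alice
  - ticket 6 (Memory leak): agent_id=NULL, no match -> dropped
So 2 of 6 rows are dropped.

SQL:
SELECT a.title, b.name AS agent
FROM tickets a
INNER JOIN agents b ON a.agent_id = b.id

Result:
title         | agent
--------------+------
Wrong total   | Quinn
Broken link   | Julia
Timeout error | Julia
Stale cache   | Alice


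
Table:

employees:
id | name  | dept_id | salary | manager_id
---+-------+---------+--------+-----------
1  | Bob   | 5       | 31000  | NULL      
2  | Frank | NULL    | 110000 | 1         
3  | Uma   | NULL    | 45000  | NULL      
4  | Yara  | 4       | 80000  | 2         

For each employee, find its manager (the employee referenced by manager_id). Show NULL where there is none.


This is a self-join: employees is joined to a second copy of itself, matching each row's manager_id to another row's id. Use LEFT JOIN so rows with manager_id=NULL are kept.
  - employee 1 (Bob): manager_id=NULL -> NULL
  - employee 2 (Frank): manager_id=1 -> Bob
  - employee 3 (Uma): manager_id=NULL -> NULL
  - employee 4 (Yara): manager_id=2 -> Frank

SQL:
SELECT a.name AS item, b.name AS manager
FROM employees a
LEFT JOIN employees b ON a.manager_id = b.id

Result:
item  | manager
------+--------
Bob   | NULL   
Frank | Bob    
Uma   | NULL   
Yara  | Frank  


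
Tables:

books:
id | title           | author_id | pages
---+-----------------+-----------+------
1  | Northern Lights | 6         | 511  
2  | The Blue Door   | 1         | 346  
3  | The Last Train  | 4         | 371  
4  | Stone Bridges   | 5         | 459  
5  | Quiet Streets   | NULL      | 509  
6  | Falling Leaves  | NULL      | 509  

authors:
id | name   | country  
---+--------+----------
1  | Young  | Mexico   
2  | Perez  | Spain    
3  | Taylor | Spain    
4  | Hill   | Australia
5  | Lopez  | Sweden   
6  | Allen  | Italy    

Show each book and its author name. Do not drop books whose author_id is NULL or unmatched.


LEFT JOIN keeps every row from books (the left table); where author_id has no match in authors, the author columns become NULL. Walk through each book:
  - book 1 (Northern Lights): author_id=6 -> matches Allen
  - book 2 (The Blue Door): author_id=1 -> matches Young
  - book 3 (The Last Train): author_id=4 -> matches Hill
  - book 4 (Stone Bridges): author_id=5 -> matches Lopez
  - book 5 (Quiet Streets): author_id=NULL, no match -> kept with NULL
  - book 6 (Falling Leaves): author_id=NULL, no match -> kept with NULL
All 6 rows appear; 2 have NULL author.

SQL:
SELECT a.title, b.name AS author
FROM books a
LEFT JOIN authors b ON a.author_id = b.id

Result:
title           | author
----------------+-------
Northern Lights | Allen 
The Blue Door   | Young 
The Last Train  | Hill  
Stone Bridges   | Lopez 
Quiet Streets   | NULL  
Falling Leaves  | NULL  


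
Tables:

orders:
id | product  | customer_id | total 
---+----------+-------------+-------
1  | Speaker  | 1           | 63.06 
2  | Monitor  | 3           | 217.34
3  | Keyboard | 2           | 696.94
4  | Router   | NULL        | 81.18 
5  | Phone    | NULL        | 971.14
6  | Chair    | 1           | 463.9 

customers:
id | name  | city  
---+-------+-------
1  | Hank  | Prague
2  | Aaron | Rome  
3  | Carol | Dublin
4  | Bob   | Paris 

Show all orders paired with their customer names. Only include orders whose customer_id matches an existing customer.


INNER JOIN keeps only orders rows whose customer_id matches an id in customers. Walk through each order:
  - order 1 (Speaker): customer_id=1 -> matches Hank
  - order 2 (Monitor): customer_id=3 -> matches Carol
  - order 3 (Keyboard): customer_id=2 -> matches Aaron
  - order 4 (Router): customer_id=NULL, no match -> dropped
  - order 5 (Phone): customer_id=NULL, no match -> dropped
  - order 6 (Chair): customer_id=1 -> matches Hank
So 2 of 6 rows are dropped.

SQL:
SELECT a.product, b.name AS customer
FROM orders a
INNER JOIN customers b ON a.customer_id = b.id

Result:
product  | customer
---------+---------
Speaker  | Hank    
Monitor  | Carol   
Keyboard | Aaron   
Chair    | Hank    


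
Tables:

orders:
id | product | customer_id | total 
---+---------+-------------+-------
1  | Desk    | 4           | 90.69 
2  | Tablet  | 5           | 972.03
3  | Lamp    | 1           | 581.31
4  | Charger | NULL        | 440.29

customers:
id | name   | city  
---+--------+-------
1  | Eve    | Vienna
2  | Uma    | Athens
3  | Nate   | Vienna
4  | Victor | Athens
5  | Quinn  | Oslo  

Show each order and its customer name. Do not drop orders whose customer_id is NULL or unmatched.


LEFT JOIN keeps every row from orders (the left table); where customer_id has no match in customers, the customer columns become NULL. Walk through each order:
  - order 1 (Desk): customer_id=4 -> matches Victor
  - order 2 (Tablet): customer_id=5 -> matches Quinn
  - order 3 (Lamp): customer_id=1 -> matches Eve
  - order 4 (Charger): customer_id=NULL, no match -> kept with NULL
All 4 rows appear; 1 has NULL customer.

SQL:
SELECT a.product, b.name AS customer
FROM orders a
LEFT JOIN customers b ON a.customer_id = b.id

Result:
product | customer
--------+---------
Desk    | Victor  
Tablet  | Quinn   
Lamp    | Eve     
Charger | NULL    


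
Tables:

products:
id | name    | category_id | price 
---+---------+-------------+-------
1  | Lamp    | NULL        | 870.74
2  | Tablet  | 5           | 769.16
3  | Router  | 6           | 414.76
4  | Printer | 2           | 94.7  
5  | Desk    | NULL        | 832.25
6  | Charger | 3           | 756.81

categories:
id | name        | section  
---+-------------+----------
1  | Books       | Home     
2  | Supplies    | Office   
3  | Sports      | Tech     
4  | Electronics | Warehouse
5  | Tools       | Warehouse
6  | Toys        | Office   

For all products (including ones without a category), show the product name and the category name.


LEFT JOIN keeps every row from products (the left table); where category_id has no match in categories, the category columns become NULL. Walk through each product:
  - product 1 (Lamp): category_id=NULL, no match -> kept with NULL
  - product 2 (Tablet): category_id=5 -> matches Tools
  - product 3 (Router): category_id=6 -> matches Toys
  - product 4 (Printer): category_id=2 -> matches Supplies
  - product 5 (Desk): category_id=NULL, no match -> kept with NULL
  - product 6 (Charger): category_id=3 -> matches Sports
All 6 rows appear; 2 have NULL category.

SQL:
SELECT a.name, b.name AS category
FROM products a
LEFT JOIN categories b ON a.category_id = b.id

Result:
name    | category
--------+---------
Lamp    | NULL    
Tablet  | Tools   
Router  | Toys    
Printer | Supplies
Desk    | NULL    
Charger | Sports  


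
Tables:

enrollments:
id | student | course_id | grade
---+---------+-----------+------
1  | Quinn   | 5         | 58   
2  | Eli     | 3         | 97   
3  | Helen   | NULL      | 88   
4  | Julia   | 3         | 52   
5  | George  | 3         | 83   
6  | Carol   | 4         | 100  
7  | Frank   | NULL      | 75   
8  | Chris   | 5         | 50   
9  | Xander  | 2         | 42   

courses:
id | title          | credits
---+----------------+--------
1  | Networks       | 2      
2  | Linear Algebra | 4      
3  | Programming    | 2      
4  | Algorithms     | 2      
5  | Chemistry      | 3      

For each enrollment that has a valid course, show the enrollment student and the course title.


INNER JOIN keeps only enrollments rows whose course_id matches an id in courses. Walk through each enrollment:
  - enrollment 1 (Quinn): course_id=5 -> matches Chemistry
  - enrollment 2 (Eli): course_id=3 -> matches Programming
  - enrollment 3 (Helen): course_id=NULL, no match -> dropped
  - enrollment 4 (Julia): course_id=3 -> matches Programming
  - enrollment 5 (George): course_id=3 -> matches Programming
  - enrollment 6 (Carol): course_id=4 -> matches Algorithms
  - enrollment 7 (Frank): course_id=NULL, no match -> dropped
  - enrollment 8 (Chris): course_id=5 -> matches Chemistry
  - enrollment 9 (Xander): course_id=2 -> matches Linear Algebra
So 2 of 9 rows are dropped.

SQL:
SELECT a.student, b.title AS course
FROM enrollments a
INNER JOIN courses b ON a.course_id = b.id

Result:
student | course        
--------+---------------
Quinn   | Chemistry     
Eli     | Programming   
Julia   | Programming   
George  | Programming   
Carol   | Algorithms    
Chris   | Chemistry     
Xander  | Linear Algebra


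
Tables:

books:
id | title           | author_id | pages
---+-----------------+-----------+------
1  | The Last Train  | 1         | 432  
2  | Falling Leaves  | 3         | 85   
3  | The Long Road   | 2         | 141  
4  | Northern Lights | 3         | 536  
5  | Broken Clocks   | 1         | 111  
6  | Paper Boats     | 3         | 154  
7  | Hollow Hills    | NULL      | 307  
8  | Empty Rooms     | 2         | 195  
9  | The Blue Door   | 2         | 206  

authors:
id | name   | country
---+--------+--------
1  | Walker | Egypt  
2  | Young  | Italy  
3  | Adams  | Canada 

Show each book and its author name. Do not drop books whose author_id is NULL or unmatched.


LEFT JOIN keeps every row from books (the left table); where author_id has no match in authors, the author columns become NULL. Walk through each book:
  - book 1 (The Last Train): author_id=1 -> matches Walker
  - book 2 (Falling Leaves): author_id=3 -> matches Adams
  - book 3 (The Long Road): author_id=2 -> matches Young
  - book 4 (Northern Lights): author_id=3 -> matches Adams
  - book 5 (Broken Clocks): author_id=1 -> matches Walker
  - book 6 (Paper Boats): author_id=3 -> matches Adams
  - book 7 (Hollow Hills): author_id=NULL, no match -> kept with NULL
  - book 8 (Empty Rooms): author_id=2 -> matches Young
  - book 9 (The Blue Door): author_id=2 -> matches Young
All 9 rows appear; 1 has NULL author.

SQL:
SELECT a.title, b.name AS author
FROM books a
LEFT JOIN authors b ON a.author_id = b.id

Result:
title           | author
----------------+-------
The Last Train  | Walker
Falling Leaves  | Adams 
The Long Road   | Young 
Northern Lights | Adams 
Broken Clocks   | Walker
Paper Boats     | Adams 
Hollow Hills    | NULL  
Empty Rooms     | Young 
The Blue Door   | Young 


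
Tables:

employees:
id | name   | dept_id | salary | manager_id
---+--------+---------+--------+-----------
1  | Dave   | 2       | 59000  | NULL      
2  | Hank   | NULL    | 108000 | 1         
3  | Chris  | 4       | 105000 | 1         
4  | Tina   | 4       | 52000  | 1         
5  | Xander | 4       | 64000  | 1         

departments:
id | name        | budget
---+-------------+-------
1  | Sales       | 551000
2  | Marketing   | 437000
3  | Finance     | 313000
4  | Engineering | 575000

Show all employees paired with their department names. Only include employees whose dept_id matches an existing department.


INNER JOIN keeps only employees rows whose dept_id matches an id in departments. Walk through each employee:
  - employee 1 (Dave): dept_id=2 -> matches Marketing
  - employee 2 (Hank): dept_id=NULL, no match -> dropped
  - employee 3 (Chris): dept_id=4 -> matches Engineering
  - employee 4 (Tina): dept_id=4 -> matches Engineering
  - employee 5 (Xander): dept_id=4 -> matches Engineering
So 1 of 5 rows is dropped.

SQL:
SELECT a.name, b.name AS department
FROM employees a
INNER JOIN departments b ON a.dept_id = b.id

Result:
name   | department 
-------+------------
Dave   | Marketing  
Chris  | Engineering
Tina   | Engineering
Xander | Engineering


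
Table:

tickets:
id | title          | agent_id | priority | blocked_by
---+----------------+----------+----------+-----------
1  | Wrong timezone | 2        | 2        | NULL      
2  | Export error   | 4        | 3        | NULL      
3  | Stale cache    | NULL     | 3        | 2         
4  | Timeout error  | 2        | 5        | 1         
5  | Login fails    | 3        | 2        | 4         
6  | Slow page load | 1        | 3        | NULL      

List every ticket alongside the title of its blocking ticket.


This is a self-join: tickets is joined to a second copy of itself, matching each row's blocked_by to another row's id. Use LEFT JOIN so rows with blocked_by=NULL are kept.
  - ticket 1 (Wrong timezone): blocked_by=NULL -> NULL
  - ticket 2 (Export error): blocked_by=NULL -> NULL
  - ticket 3 (Stale cache): blocked_by=2 -> Export error
  - ticket 4 (Timeout error): blocked_by=1 -> Wrong timezone
  - ticket 5 (Login fails): blocked_by=4 -> Timeout error
  - ticket 6 (Slow page load): blocked_by=NULL -> NULL

SQL:
SELECT a.title AS item, b.title AS blocked_by
FROM tickets a
LEFT JOIN tickets b ON a.blocked_by = b.id

Result:
item           | blocked_by    
---------------+---------------
Wrong timezone | NULL          
Export error   | NULL          
Stale cache    | Export error  
Timeout error  | Wrong timezone
Login fails    | Timeout error 
Slow page load | NULL          


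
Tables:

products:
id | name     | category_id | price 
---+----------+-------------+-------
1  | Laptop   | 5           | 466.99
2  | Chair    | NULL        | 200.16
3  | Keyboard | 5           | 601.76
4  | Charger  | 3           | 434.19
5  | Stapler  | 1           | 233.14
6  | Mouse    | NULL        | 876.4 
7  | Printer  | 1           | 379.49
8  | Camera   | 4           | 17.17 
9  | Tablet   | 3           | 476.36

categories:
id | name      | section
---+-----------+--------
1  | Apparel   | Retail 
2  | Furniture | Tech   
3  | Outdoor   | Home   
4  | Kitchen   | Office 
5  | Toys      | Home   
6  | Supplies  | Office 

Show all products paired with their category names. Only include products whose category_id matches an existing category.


INNER JOIN keeps only products rows whose category_id matches an id in categories. Walk through each product:
  - product 1 (Laptop): category_id=5 -> matches Toys
  - product 2 (Chair): category_id=NULL, no match -> dropped
  - product 3 (Keyboard): category_id=5 -> matches Toys
  - product 4 (Charger): category_id=3 -> matches Outdoor
  - product 5 (Stapler): category_id=1 -> matches Apparel
  - product 6 (Mouse): category_id=NULL, no match -> dropped
  - product 7 (Printer): category_id=1 -> matches Apparel
  - product 8 (Camera): category_id=4 -> matches Kitchen
  - product 9 (Tablet): category_id=3 -> matches Outdoor
So 2 of 9 rows are dropped.

SQL:
SELECT a.name, b.name AS category
FROM products a
INNER JOIN categories b ON a.category_id = b.id

Result:
name     | category
---------+---------
Laptop   | Toys    
Keyboard | Toys    
Charger  | Outdoor 
Stapler  | Apparel 
Printer  | Apparel 
Camera   | Kitchen 
Tablet   | Outdoor 


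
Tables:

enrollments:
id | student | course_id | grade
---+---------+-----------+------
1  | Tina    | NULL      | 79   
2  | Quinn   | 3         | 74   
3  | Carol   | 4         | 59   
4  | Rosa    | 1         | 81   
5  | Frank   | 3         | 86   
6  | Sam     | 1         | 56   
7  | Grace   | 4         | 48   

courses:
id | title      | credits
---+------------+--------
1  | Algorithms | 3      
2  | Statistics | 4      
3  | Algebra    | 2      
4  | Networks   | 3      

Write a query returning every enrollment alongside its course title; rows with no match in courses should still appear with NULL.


LEFT JOIN keeps every row from enrollments (the left table); where course_id has no match in courses, the course columns become NULL. Walk through each enrollment:
  - enrollment 1 (Tina): course_id=NULL, no match -> kept with NULL
  - enrollment 2 (Quinn): course_id=3 -> matches Algebra
  - enrollment 3 (Carol): course_id=4 -> matches Networks
  - enrollment 4 (Rosa): course_id=1 -> matches Algorithms
  - enrollment 5 (Frank): course_id=3 -> matches Algebra
  - enrollment 6 (Sam): course_id=1 -> matches Algorithms
  - enrollment 7 (Grace): course_id=4 -> matches Networks
All 7 rows appear; 1 has NULL course.

SQL:
SELECT a.student, b.title AS course
FROM enrollments a
LEFT JOIN courses b ON a.course_id = b.id

Result:
student | course    
--------+-----------
Tina    | NULL      
Quinn   | Algebra   
Carol   | Networks  
Rosa    | Algorithms
Frank   | Algebra   
Sam     | Algorithms
Grace   | Networks  


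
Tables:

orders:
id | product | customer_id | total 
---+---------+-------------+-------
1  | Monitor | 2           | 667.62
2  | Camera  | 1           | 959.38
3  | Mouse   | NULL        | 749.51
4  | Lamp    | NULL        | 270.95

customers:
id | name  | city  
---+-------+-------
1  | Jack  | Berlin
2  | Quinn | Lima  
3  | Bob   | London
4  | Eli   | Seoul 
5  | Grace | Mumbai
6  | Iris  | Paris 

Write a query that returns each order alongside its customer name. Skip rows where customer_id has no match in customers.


INNER JOIN keeps only orders rows whose customer_id matches an id in customers. Walk through each order:
  - order 1 (Monitor): customer_id=2 -> matches Quinn
  - order 2 (Camera): customer_id=1 -> matches Jack
  - order 3 (Mouse): customer_id=NULL, no match -> dropped
  - order 4 (Lamp): customer_id=NULL, no match -> dropped
So 2 of 4 rows are dropped.

SQL:
SELECT a.product, b.name AS customer
FROM orders a
INNER JOIN customers b ON a.customer_id = b.id

Result:
product | customer
--------+---------
Monitor | Quinn   
Camera  | Jack    


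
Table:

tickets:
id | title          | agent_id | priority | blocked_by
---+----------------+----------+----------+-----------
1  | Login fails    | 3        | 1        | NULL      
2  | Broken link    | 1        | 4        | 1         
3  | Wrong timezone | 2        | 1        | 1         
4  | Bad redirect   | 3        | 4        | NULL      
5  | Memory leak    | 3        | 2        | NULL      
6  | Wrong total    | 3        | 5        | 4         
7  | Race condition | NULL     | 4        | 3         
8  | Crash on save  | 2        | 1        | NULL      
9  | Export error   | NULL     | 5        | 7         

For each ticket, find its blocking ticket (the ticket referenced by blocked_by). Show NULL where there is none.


This is a self-join: tickets is joined to a second copy of itself, matching each row's blocked_by to another row's id. Use LEFT JOIN so rows with blocked_by=NULL are kept.
  - ticket 1 (Login fails): blocked_by=NULL -> NULL
  - ticket 2 (Broken link): blocked_by=1 -> Login fails
  - ticket 3 (Wrong timezone): blocked_by=1 -> Login fails
  - ticket 4 (Bad redirect): blocked_by=NULL -> NULL
  - ticket 5 (Memory leak): blocked_by=NULL -> NULL
  - ticket 6 (Wrong total): blocked_by=4 -> Bad redirect
  - ticket 7 (Race condition): blocked_by=3 -> Wrong timezone
  - ticket 8 (Crash on save): blocked_by=NULL -> NULL
  - ticket 9 (Export error): blocked_by=7 -> Race condition

SQL:
SELECT a.title AS item, b.title AS blocked_by
FROM tickets a
LEFT JOIN tickets b ON a.blocked_by = b.id

Result:
item           | blocked_by    
---------------+---------------
Login fails    | NULL          
Broken link    | Login fails   
Wrong timezone | Login fails   
Bad redirect   | NULL          
Memory leak    | NULL          
Wrong total    | Bad redirect  
Race condition | Wrong timezone
Crash on save  | NULL          
Export error   | Race condition


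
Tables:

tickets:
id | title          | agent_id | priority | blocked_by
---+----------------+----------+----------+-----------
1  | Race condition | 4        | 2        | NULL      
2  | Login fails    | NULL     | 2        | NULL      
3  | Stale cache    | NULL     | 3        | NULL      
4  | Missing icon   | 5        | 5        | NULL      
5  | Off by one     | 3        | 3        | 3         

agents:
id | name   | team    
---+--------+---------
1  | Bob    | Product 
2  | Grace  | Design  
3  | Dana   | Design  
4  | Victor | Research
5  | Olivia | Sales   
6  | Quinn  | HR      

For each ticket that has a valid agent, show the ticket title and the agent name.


INNER JOIN keeps only tickets rows whose agent_id matches an id in agents. Walk through each ticket:
  - ticket 1 (Race condition): agent_id=4 -> matches Victor
  - ticket 2 (Login fails): agent_id=NULL, no match -> dropped
  - ticket 3 (Stale cache): agent_id=NULL, no match -> dropped
  - ticket 4 (Missing icon): agent_id=5 -> matches Olivia
  - ticket 5 (Off by one): agent_id=3 -> matches Dana
So 2 of 5 rows are dropped.

SQL:
SELECT a.title, b.name AS agent
FROM tickets a
INNER JOIN agents b ON a.agent_id = b.id

Result:
title          | agent 
---------------+-------
Race condition | Victor
Missing icon   | Olivia
Off by one     | Dana  


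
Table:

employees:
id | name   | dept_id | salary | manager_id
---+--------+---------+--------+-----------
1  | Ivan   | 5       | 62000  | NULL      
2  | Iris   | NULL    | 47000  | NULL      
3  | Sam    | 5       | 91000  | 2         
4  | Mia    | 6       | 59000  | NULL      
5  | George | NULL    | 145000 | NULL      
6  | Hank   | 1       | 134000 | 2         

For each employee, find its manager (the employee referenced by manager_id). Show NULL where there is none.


This is a self-join: employees is joined to a second copy of itself, matching each row's manager_id to another row's id. Use LEFT JOIN so rows with manager_id=NULL are kept.
  - employee 1 (Ivan): manager_id=NULL -> NULL
  - employee 2 (Iris): manager_id=NULL -> NULL
  - employee 3 (Sam): manager_id=2 -> Iris
  - employee 4 (Mia): manager_id=NULL -> NULL
  - employee 5 (George): manager_id=NULL -> NULL
  - employee 6 (Hank): manager_id=2 -> Iris

SQL:
SELECT a.name AS item, b.name AS manager
FROM employees a
LEFT JOIN employees b ON a.manager_id = b.id

Result:
item   | manager
-------+--------
Ivan   | NULL   
Iris   | NULL   
Sam    | Iris   
Mia    | NULL   
George | NULL   
Hank   | Iris   


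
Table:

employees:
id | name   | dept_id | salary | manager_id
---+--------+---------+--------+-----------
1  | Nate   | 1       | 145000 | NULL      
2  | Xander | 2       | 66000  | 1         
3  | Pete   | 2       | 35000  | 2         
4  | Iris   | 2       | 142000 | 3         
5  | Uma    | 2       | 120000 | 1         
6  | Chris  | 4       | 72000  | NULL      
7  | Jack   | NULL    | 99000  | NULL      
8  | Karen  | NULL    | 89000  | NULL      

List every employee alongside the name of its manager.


This is a self-join: employees is joined to a second copy of itself, matching each row's manager_id to another row's id. Use LEFT JOIN so rows with manager_id=NULL are kept.
  - employee 1 (Nate): manager_id=NULL -> NULL
  - employee 2 (Xander): manager_id=1 -> Nate
  - employee 3 (Pete): manager_id=2 -> Xander
  - employee 4 (Iris): manager_id=3 -> Pete
  - employee 5 (Uma): manager_id=1 -> Nate
  - employee 6 (Chris): manager_id=NULL -> NULL
  - employee 7 (Jack): manager_id=NULL -> NULL
  - employee 8 (Karen): manager_id=NULL -> NULL

SQL:
SELECT a.name AS item, b.name AS manager
FROM employees a
LEFT JOIN employees b ON a.manager_id = b.id

Result:
item   | manager
-------+--------
Nate   | NULL   
Xander | Nate   
Pete   | Xander 
Iris   | Pete   
Uma    | Nate   
Chris  | NULL   
Jack   | NULL   
Karen  | NULL   
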